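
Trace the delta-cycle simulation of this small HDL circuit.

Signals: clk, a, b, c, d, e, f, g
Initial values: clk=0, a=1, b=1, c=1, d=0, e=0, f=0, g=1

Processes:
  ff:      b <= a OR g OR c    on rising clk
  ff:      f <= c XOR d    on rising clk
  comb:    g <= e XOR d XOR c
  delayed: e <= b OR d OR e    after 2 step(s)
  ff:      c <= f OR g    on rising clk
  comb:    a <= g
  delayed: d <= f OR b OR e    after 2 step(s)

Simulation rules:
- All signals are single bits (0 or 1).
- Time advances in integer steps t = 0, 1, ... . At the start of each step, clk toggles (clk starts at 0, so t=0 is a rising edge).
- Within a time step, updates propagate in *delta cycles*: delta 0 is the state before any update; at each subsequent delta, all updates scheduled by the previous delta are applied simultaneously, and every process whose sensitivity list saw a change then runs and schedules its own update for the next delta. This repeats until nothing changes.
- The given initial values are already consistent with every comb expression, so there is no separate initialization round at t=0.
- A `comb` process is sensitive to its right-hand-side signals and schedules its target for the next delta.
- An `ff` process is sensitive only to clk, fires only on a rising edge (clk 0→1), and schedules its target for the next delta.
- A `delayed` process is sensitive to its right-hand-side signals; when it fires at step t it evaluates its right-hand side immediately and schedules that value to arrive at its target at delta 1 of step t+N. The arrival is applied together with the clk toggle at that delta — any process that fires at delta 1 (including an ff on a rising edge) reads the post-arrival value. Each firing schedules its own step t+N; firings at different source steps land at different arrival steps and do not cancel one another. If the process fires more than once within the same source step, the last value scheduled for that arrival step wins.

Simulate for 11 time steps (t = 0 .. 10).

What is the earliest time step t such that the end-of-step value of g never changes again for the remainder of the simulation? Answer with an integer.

8

t=0 Δ0: e=0 c=1 g=1 clk=0 a=1 b=1 f=0 d=0
  Δ1: clk:0→1
  Δ2: f:0→1
  (2Δ to stable)
t=1 Δ0: e=0 c=1 g=1 clk=1 a=1 b=1 f=1 d=0
  Δ1: clk:1→0
  (1Δ to stable)
t=2 Δ0: e=0 c=1 g=1 clk=0 a=1 b=1 f=1 d=0
  Δ1: clk:0→1, d:0→1
  Δ2: g:1→0, f:1→0
  Δ3: a:1→0
  (3Δ to stable)
t=3 Δ0: e=0 c=1 g=0 clk=1 a=0 b=1 f=0 d=1
  Δ1: clk:1→0
  (1Δ to stable)
t=4 Δ0: e=0 c=1 g=0 clk=0 a=0 b=1 f=0 d=1
  Δ1: e:0→1, clk:0→1
  Δ2: c:1→0, g:0→1
  Δ3: g:1→0, a:0→1
  Δ4: a:1→0
  (4Δ to stable)
t=5 Δ0: e=1 c=0 g=0 clk=1 a=0 b=1 f=0 d=1
  Δ1: clk:1→0
  (1Δ to stable)
t=6 Δ0: e=1 c=0 g=0 clk=0 a=0 b=1 f=0 d=1
  Δ1: clk:0→1
  Δ2: b:1→0, f:0→1
  (2Δ to stable)
t=7 Δ0: e=1 c=0 g=0 clk=1 a=0 b=0 f=1 d=1
  Δ1: clk:1→0
  (1Δ to stable)
t=8 Δ0: e=1 c=0 g=0 clk=0 a=0 b=0 f=1 d=1
  Δ1: clk:0→1
  Δ2: c:0→1
  Δ3: g:0→1
  Δ4: a:0→1
  (4Δ to stable)
t=9 Δ0: e=1 c=1 g=1 clk=1 a=1 b=0 f=1 d=1
  Δ1: clk:1→0
  (1Δ to stable)
t=10 Δ0: e=1 c=1 g=1 clk=0 a=1 b=0 f=1 d=1
  Δ1: clk:0→1
  Δ2: b:0→1, f:1→0
  (2Δ to stable)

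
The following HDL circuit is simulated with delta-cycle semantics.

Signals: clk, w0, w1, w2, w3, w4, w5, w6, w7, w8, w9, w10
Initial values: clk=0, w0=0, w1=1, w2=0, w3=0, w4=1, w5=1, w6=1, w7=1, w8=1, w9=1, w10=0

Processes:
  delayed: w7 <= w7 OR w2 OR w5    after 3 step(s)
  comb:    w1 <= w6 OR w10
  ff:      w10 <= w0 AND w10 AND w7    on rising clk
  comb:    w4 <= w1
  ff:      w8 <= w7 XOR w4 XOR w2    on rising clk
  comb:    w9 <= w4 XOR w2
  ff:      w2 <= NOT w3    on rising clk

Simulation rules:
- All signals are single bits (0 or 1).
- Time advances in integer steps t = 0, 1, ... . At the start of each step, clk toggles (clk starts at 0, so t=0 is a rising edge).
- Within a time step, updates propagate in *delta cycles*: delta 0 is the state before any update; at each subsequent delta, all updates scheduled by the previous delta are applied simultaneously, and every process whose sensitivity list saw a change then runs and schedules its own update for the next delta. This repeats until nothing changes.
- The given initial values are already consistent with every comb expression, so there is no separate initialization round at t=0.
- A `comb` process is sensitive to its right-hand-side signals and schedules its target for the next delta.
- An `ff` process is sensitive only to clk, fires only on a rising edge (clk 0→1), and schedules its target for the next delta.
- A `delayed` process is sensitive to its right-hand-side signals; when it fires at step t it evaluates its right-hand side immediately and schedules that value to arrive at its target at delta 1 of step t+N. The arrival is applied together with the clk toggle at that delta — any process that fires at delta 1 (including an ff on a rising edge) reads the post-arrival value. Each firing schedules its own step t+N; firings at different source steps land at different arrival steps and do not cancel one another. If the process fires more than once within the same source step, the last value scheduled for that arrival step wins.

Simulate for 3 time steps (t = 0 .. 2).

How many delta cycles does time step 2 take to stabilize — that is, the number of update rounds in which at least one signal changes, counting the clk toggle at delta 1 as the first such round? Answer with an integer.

2

[bits: w4,w7,w10,w3,w5,w1,w9,w2,w8,w0,w6,clk]
t=0: Δ0=110011101010 Δ1=110011101011 Δ2=110011110011 Δ3=110011010011 | 3Δ
t=1: Δ0=110011010011 Δ1=110011010010 | 1Δ
t=2: Δ0=110011010010 Δ1=110011010011 Δ2=110011011011 | 2Δ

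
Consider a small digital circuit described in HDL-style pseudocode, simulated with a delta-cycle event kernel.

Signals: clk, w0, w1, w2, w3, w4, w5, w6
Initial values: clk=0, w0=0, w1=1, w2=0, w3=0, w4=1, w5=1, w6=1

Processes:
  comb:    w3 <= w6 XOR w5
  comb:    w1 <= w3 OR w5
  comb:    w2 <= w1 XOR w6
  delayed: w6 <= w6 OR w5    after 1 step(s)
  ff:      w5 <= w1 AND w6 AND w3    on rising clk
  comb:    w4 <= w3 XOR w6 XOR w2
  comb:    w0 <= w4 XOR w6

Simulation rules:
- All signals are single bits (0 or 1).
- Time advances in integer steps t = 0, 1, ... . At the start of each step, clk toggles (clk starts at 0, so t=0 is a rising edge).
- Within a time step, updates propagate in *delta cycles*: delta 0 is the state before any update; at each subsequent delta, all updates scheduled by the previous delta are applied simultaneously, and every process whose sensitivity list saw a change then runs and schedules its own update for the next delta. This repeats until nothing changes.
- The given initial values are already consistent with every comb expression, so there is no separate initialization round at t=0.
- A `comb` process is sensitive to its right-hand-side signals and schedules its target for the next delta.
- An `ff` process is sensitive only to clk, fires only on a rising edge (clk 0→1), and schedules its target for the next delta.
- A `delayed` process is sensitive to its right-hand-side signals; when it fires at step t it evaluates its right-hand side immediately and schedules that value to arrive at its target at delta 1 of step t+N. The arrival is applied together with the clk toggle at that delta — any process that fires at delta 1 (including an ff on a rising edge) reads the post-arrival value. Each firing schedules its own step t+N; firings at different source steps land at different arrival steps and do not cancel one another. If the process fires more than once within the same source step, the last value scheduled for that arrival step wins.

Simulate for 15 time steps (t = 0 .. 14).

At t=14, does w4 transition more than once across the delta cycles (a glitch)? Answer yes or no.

no

t=0 Δ0: w0=0 w5=1 w3=0 clk=0 w6=1 w4=1 w1=1 w2=0
  Δ1: clk:0→1
  Δ2: w5:1→0
  Δ3: w3:0→1, w1:1→0
  Δ4: w4:1→0, w1:0→1, w2:0→1
  Δ5: w0:0→1, w4:0→1, w2:1→0
  Δ6: w0:1→0, w4:1→0
  Δ7: w0:0→1
  (7Δ to stable)
t=1 Δ0: w0=1 w5=0 w3=1 clk=1 w6=1 w4=0 w1=1 w2=0
  Δ1: clk:1→0
  (1Δ to stable)
t=2 Δ0: w0=1 w5=0 w3=1 clk=0 w6=1 w4=0 w1=1 w2=0
  Δ1: clk:0→1
  Δ2: w5:0→1
  Δ3: w3:1→0
  Δ4: w4:0→1
  Δ5: w0:1→0
  (5Δ to stable)
t=3 Δ0: w0=0 w5=1 w3=0 clk=1 w6=1 w4=1 w1=1 w2=0
  Δ1: clk:1→0
  (1Δ to stable)
t=4 Δ0: w0=0 w5=1 w3=0 clk=0 w6=1 w4=1 w1=1 w2=0
  Δ1: clk:0→1
  Δ2: w5:1→0
  Δ3: w3:0→1, w1:1→0
  Δ4: w4:1→0, w1:0→1, w2:0→1
  Δ5: w0:0→1, w4:0→1, w2:1→0
  Δ6: w0:1→0, w4:1→0
  Δ7: w0:0→1
  (7Δ to stable)
t=5 Δ0: w0=1 w5=0 w3=1 clk=1 w6=1 w4=0 w1=1 w2=0
  Δ1: clk:1→0
  (1Δ to stable)
t=6 Δ0: w0=1 w5=0 w3=1 clk=0 w6=1 w4=0 w1=1 w2=0
  Δ1: clk:0→1
  Δ2: w5:0→1
  Δ3: w3:1→0
  Δ4: w4:0→1
  Δ5: w0:1→0
  (5Δ to stable)
t=7 Δ0: w0=0 w5=1 w3=0 clk=1 w6=1 w4=1 w1=1 w2=0
  Δ1: clk:1→0
  (1Δ to stable)
t=8 Δ0: w0=0 w5=1 w3=0 clk=0 w6=1 w4=1 w1=1 w2=0
  Δ1: clk:0→1
  Δ2: w5:1→0
  Δ3: w3:0→1, w1:1→0
  Δ4: w4:1→0, w1:0→1, w2:0→1
  Δ5: w0:0→1, w4:0→1, w2:1→0
  Δ6: w0:1→0, w4:1→0
  Δ7: w0:0→1
  (7Δ to stable)
t=9 Δ0: w0=1 w5=0 w3=1 clk=1 w6=1 w4=0 w1=1 w2=0
  Δ1: clk:1→0
  (1Δ to stable)
t=10 Δ0: w0=1 w5=0 w3=1 clk=0 w6=1 w4=0 w1=1 w2=0
  Δ1: clk:0→1
  Δ2: w5:0→1
  Δ3: w3:1→0
  Δ4: w4:0→1
  Δ5: w0:1→0
  (5Δ to stable)
t=11 Δ0: w0=0 w5=1 w3=0 clk=1 w6=1 w4=1 w1=1 w2=0
  Δ1: clk:1→0
  (1Δ to stable)
t=12 Δ0: w0=0 w5=1 w3=0 clk=0 w6=1 w4=1 w1=1 w2=0
  Δ1: clk:0→1
  Δ2: w5:1→0
  Δ3: w3:0→1, w1:1→0
  Δ4: w4:1→0, w1:0→1, w2:0→1
  Δ5: w0:0→1, w4:0→1, w2:1→0
  Δ6: w0:1→0, w4:1→0
  Δ7: w0:0→1
  (7Δ to stable)
t=13 Δ0: w0=1 w5=0 w3=1 clk=1 w6=1 w4=0 w1=1 w2=0
  Δ1: clk:1→0
  (1Δ to stable)
t=14 Δ0: w0=1 w5=0 w3=1 clk=0 w6=1 w4=0 w1=1 w2=0
  Δ1: clk:0→1
  Δ2: w5:0→1
  Δ3: w3:1→0
  Δ4: w4:0→1
  Δ5: w0:1→0
  (5Δ to stable)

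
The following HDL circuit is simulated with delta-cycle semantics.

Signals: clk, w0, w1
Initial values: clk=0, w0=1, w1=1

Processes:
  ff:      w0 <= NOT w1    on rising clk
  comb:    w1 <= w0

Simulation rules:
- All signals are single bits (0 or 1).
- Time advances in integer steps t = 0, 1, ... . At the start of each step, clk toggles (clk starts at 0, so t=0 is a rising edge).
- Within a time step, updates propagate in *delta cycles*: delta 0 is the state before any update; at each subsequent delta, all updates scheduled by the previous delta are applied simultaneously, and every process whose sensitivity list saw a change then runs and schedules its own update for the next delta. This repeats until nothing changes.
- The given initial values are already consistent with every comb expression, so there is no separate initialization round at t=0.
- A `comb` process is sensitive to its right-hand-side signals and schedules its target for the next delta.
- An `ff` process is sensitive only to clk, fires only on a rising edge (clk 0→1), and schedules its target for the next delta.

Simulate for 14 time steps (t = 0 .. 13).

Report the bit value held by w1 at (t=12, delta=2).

1

[bits: w1,w0,clk]
t=0: Δ0=110 Δ1=111 Δ2=101 Δ3=001 | 3Δ
t=1: Δ0=001 Δ1=000 | 1Δ
t=2: Δ0=000 Δ1=001 Δ2=011 Δ3=111 | 3Δ
t=3: Δ0=111 Δ1=110 | 1Δ
t=4: Δ0=110 Δ1=111 Δ2=101 Δ3=001 | 3Δ
t=5: Δ0=001 Δ1=000 | 1Δ
t=6: Δ0=000 Δ1=001 Δ2=011 Δ3=111 | 3Δ
t=7: Δ0=111 Δ1=110 | 1Δ
t=8: Δ0=110 Δ1=111 Δ2=101 Δ3=001 | 3Δ
t=9: Δ0=001 Δ1=000 | 1Δ
t=10: Δ0=000 Δ1=001 Δ2=011 Δ3=111 | 3Δ
t=11: Δ0=111 Δ1=110 | 1Δ
t=12: Δ0=110 Δ1=111 Δ2=101 Δ3=001 | 3Δ
t=13: Δ0=001 Δ1=000 | 1Δ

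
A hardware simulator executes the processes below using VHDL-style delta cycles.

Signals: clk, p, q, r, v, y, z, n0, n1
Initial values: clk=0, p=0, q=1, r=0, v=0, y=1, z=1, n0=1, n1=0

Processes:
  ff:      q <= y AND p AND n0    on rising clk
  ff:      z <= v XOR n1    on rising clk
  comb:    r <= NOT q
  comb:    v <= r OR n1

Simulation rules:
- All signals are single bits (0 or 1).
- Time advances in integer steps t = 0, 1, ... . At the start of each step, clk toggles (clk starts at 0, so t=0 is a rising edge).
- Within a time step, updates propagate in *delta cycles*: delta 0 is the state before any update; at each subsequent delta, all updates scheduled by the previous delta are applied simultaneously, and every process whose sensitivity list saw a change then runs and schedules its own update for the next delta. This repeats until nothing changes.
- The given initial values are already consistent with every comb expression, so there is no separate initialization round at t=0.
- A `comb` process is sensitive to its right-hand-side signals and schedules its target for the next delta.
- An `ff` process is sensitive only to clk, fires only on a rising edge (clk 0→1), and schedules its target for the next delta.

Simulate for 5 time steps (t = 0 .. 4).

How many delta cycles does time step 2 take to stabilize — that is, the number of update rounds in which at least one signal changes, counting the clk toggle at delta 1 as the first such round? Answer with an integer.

2

[bits: clk,n1,p,n0,r,v,z,q,y]
t=0: Δ0=000100111 Δ1=100100111 Δ2=100100001 Δ3=100110001 Δ4=100111001 | 4Δ
t=1: Δ0=100111001 Δ1=000111001 | 1Δ
t=2: Δ0=000111001 Δ1=100111001 Δ2=100111101 | 2Δ
t=3: Δ0=100111101 Δ1=000111101 | 1Δ
t=4: Δ0=000111101 Δ1=100111101 | 1Δ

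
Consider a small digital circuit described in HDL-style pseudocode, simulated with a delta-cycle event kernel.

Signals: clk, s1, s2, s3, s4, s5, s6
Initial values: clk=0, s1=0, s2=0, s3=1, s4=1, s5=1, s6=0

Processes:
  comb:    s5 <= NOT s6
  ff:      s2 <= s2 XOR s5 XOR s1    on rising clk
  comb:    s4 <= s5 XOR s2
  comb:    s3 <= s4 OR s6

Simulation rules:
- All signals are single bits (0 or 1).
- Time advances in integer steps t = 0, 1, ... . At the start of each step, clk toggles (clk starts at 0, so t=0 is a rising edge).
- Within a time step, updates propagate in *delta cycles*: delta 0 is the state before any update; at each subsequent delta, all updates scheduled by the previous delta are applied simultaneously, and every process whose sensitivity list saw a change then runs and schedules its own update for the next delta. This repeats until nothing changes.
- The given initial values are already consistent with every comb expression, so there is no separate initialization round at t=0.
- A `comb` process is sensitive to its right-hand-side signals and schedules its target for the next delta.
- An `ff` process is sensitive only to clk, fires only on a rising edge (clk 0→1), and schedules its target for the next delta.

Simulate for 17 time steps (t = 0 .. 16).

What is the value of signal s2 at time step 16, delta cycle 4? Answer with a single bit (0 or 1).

1

[bits: s6,s5,s4,clk,s2,s3,s1]
t=0: Δ0=0110010 Δ1=0111010 Δ2=0111110 Δ3=0101110 Δ4=0101100 | 4Δ
t=1: Δ0=0101100 Δ1=0100100 | 1Δ
t=2: Δ0=0100100 Δ1=0101100 Δ2=0101000 Δ3=0111000 Δ4=0111010 | 4Δ
t=3: Δ0=0111010 Δ1=0110010 | 1Δ
t=4: Δ0=0110010 Δ1=0111010 Δ2=0111110 Δ3=0101110 Δ4=0101100 | 4Δ
t=5: Δ0=0101100 Δ1=0100100 | 1Δ
t=6: Δ0=0100100 Δ1=0101100 Δ2=0101000 Δ3=0111000 Δ4=0111010 | 4Δ
t=7: Δ0=0111010 Δ1=0110010 | 1Δ
t=8: Δ0=0110010 Δ1=0111010 Δ2=0111110 Δ3=0101110 Δ4=0101100 | 4Δ
t=9: Δ0=0101100 Δ1=0100100 | 1Δ
t=10: Δ0=0100100 Δ1=0101100 Δ2=0101000 Δ3=0111000 Δ4=0111010 | 4Δ
t=11: Δ0=0111010 Δ1=0110010 | 1Δ
t=12: Δ0=0110010 Δ1=0111010 Δ2=0111110 Δ3=0101110 Δ4=0101100 | 4Δ
t=13: Δ0=0101100 Δ1=0100100 | 1Δ
t=14: Δ0=0100100 Δ1=0101100 Δ2=0101000 Δ3=0111000 Δ4=0111010 | 4Δ
t=15: Δ0=0111010 Δ1=0110010 | 1Δ
t=16: Δ0=0110010 Δ1=0111010 Δ2=0111110 Δ3=0101110 Δ4=0101100 | 4Δ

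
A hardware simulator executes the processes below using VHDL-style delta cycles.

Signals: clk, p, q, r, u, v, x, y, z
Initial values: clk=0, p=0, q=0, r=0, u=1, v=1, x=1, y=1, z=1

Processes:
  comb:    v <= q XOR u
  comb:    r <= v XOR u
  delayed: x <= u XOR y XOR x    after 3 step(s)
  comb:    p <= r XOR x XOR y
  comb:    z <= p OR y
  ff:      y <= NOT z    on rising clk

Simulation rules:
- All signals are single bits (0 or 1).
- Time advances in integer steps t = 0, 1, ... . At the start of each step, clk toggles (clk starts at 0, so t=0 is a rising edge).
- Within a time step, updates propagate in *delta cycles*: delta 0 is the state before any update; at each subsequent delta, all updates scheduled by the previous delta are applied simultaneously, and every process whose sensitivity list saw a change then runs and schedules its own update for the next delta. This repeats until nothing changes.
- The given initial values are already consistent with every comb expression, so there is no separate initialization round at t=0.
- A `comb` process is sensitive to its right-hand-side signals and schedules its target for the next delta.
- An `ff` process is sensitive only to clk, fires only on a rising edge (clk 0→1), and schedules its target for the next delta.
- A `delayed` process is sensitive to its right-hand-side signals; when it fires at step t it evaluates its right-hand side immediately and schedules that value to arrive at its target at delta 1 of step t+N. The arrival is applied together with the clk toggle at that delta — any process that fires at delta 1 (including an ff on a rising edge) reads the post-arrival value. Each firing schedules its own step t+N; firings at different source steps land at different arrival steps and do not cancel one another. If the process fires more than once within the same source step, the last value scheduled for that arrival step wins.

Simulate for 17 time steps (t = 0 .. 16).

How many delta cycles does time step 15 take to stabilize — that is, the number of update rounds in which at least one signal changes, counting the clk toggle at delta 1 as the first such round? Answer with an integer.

3

t=0 Δ0: v=1 r=0 p=0 q=0 clk=0 z=1 x=1 u=1 y=1
  Δ1: clk:0→1
  Δ2: y:1→0
  Δ3: p:0→1, z:1→0
  Δ4: z:0→1
  (4Δ to stable)
t=1 Δ0: v=1 r=0 p=1 q=0 clk=1 z=1 x=1 u=1 y=0
  Δ1: clk:1→0
  (1Δ to stable)
t=2 Δ0: v=1 r=0 p=1 q=0 clk=0 z=1 x=1 u=1 y=0
  Δ1: clk:0→1
  (1Δ to stable)
t=3 Δ0: v=1 r=0 p=1 q=0 clk=1 z=1 x=1 u=1 y=0
  Δ1: clk:1→0, x:1→0
  Δ2: p:1→0
  Δ3: z:1→0
  (3Δ to stable)
t=4 Δ0: v=1 r=0 p=0 q=0 clk=0 z=0 x=0 u=1 y=0
  Δ1: clk:0→1
  Δ2: y:0→1
  Δ3: p:0→1, z:0→1
  (3Δ to stable)
t=5 Δ0: v=1 r=0 p=1 q=0 clk=1 z=1 x=0 u=1 y=1
  Δ1: clk:1→0
  (1Δ to stable)
t=6 Δ0: v=1 r=0 p=1 q=0 clk=0 z=1 x=0 u=1 y=1
  Δ1: clk:0→1, x:0→1
  Δ2: p:1→0, y:1→0
  Δ3: p:0→1, z:1→0
  Δ4: z:0→1
  (4Δ to stable)
t=7 Δ0: v=1 r=0 p=1 q=0 clk=1 z=1 x=1 u=1 y=0
  Δ1: clk:1→0, x:1→0
  Δ2: p:1→0
  Δ3: z:1→0
  (3Δ to stable)
t=8 Δ0: v=1 r=0 p=0 q=0 clk=0 z=0 x=0 u=1 y=0
  Δ1: clk:0→1
  Δ2: y:0→1
  Δ3: p:0→1, z:0→1
  (3Δ to stable)
t=9 Δ0: v=1 r=0 p=1 q=0 clk=1 z=1 x=0 u=1 y=1
  Δ1: clk:1→0
  (1Δ to stable)
t=10 Δ0: v=1 r=0 p=1 q=0 clk=0 z=1 x=0 u=1 y=1
  Δ1: clk:0→1, x:0→1
  Δ2: p:1→0, y:1→0
  Δ3: p:0→1, z:1→0
  Δ4: z:0→1
  (4Δ to stable)
t=11 Δ0: v=1 r=0 p=1 q=0 clk=1 z=1 x=1 u=1 y=0
  Δ1: clk:1→0, x:1→0
  Δ2: p:1→0
  Δ3: z:1→0
  (3Δ to stable)
t=12 Δ0: v=1 r=0 p=0 q=0 clk=0 z=0 x=0 u=1 y=0
  Δ1: clk:0→1
  Δ2: y:0→1
  Δ3: p:0→1, z:0→1
  (3Δ to stable)
t=13 Δ0: v=1 r=0 p=1 q=0 clk=1 z=1 x=0 u=1 y=1
  Δ1: clk:1→0
  (1Δ to stable)
t=14 Δ0: v=1 r=0 p=1 q=0 clk=0 z=1 x=0 u=1 y=1
  Δ1: clk:0→1, x:0→1
  Δ2: p:1→0, y:1→0
  Δ3: p:0→1, z:1→0
  Δ4: z:0→1
  (4Δ to stable)
t=15 Δ0: v=1 r=0 p=1 q=0 clk=1 z=1 x=1 u=1 y=0
  Δ1: clk:1→0, x:1→0
  Δ2: p:1→0
  Δ3: z:1→0
  (3Δ to stable)
t=16 Δ0: v=1 r=0 p=0 q=0 clk=0 z=0 x=0 u=1 y=0
  Δ1: clk:0→1
  Δ2: y:0→1
  Δ3: p:0→1, z:0→1
  (3Δ to stable)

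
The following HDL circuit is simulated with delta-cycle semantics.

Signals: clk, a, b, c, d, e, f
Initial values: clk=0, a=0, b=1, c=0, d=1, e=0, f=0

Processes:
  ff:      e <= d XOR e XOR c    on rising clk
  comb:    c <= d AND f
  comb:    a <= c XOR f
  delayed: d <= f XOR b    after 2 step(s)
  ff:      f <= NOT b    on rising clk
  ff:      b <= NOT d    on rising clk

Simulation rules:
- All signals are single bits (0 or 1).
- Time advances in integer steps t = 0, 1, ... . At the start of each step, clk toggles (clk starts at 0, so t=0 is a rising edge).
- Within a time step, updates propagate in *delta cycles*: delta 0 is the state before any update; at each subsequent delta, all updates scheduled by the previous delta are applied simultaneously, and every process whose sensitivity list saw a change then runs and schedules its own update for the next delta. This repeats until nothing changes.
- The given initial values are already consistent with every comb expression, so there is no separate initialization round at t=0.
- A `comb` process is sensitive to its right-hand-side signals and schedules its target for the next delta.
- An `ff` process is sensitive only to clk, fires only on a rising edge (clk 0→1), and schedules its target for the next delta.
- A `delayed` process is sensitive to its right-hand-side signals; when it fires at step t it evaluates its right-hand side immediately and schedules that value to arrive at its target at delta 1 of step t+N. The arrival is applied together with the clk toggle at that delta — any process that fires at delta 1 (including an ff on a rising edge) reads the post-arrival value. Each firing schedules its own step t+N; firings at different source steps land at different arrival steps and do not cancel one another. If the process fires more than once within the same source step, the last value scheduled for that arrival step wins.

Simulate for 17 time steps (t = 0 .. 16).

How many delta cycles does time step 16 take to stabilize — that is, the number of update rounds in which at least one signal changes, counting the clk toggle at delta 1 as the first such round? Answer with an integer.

t=0 Δ0: c=0 b=1 e=0 a=0 d=1 f=0 clk=0
  Δ1: clk:0→1
  Δ2: b:1→0, e:0→1
  (2Δ to stable)
t=1 Δ0: c=0 b=0 e=1 a=0 d=1 f=0 clk=1
  Δ1: clk:1→0
  (1Δ to stable)
t=2 Δ0: c=0 b=0 e=1 a=0 d=1 f=0 clk=0
  Δ1: d:1→0, clk:0→1
  Δ2: b:0→1, f:0→1
  Δ3: a:0→1
  (3Δ to stable)
t=3 Δ0: c=0 b=1 e=1 a=1 d=0 f=1 clk=1
  Δ1: clk:1→0
  (1Δ to stable)
t=4 Δ0: c=0 b=1 e=1 a=1 d=0 f=1 clk=0
  Δ1: clk:0→1
  Δ2: f:1→0
  Δ3: a:1→0
  (3Δ to stable)
t=5 Δ0: c=0 b=1 e=1 a=0 d=0 f=0 clk=1
  Δ1: clk:1→0
  (1Δ to stable)
t=6 Δ0: c=0 b=1 e=1 a=0 d=0 f=0 clk=0
  Δ1: d:0→1, clk:0→1
  Δ2: b:1→0, e:1→0
  (2Δ to stable)
t=7 Δ0: c=0 b=0 e=0 a=0 d=1 f=0 clk=1
  Δ1: clk:1→0
  (1Δ to stable)
t=8 Δ0: c=0 b=0 e=0 a=0 d=1 f=0 clk=0
  Δ1: d:1→0, clk:0→1
  Δ2: b:0→1, f:0→1
  Δ3: a:0→1
  (3Δ to stable)
t=9 Δ0: c=0 b=1 e=0 a=1 d=0 f=1 clk=1
  Δ1: clk:1→0
  (1Δ to stable)
t=10 Δ0: c=0 b=1 e=0 a=1 d=0 f=1 clk=0
  Δ1: clk:0→1
  Δ2: f:1→0
  Δ3: a:1→0
  (3Δ to stable)
t=11 Δ0: c=0 b=1 e=0 a=0 d=0 f=0 clk=1
  Δ1: clk:1→0
  (1Δ to stable)
t=12 Δ0: c=0 b=1 e=0 a=0 d=0 f=0 clk=0
  Δ1: d:0→1, clk:0→1
  Δ2: b:1→0, e:0→1
  (2Δ to stable)
t=13 Δ0: c=0 b=0 e=1 a=0 d=1 f=0 clk=1
  Δ1: clk:1→0
  (1Δ to stable)
t=14 Δ0: c=0 b=0 e=1 a=0 d=1 f=0 clk=0
  Δ1: d:1→0, clk:0→1
  Δ2: b:0→1, f:0→1
  Δ3: a:0→1
  (3Δ to stable)
t=15 Δ0: c=0 b=1 e=1 a=1 d=0 f=1 clk=1
  Δ1: clk:1→0
  (1Δ to stable)
t=16 Δ0: c=0 b=1 e=1 a=1 d=0 f=1 clk=0
  Δ1: clk:0→1
  Δ2: f:1→0
  Δ3: a:1→0
  (3Δ to stable)

3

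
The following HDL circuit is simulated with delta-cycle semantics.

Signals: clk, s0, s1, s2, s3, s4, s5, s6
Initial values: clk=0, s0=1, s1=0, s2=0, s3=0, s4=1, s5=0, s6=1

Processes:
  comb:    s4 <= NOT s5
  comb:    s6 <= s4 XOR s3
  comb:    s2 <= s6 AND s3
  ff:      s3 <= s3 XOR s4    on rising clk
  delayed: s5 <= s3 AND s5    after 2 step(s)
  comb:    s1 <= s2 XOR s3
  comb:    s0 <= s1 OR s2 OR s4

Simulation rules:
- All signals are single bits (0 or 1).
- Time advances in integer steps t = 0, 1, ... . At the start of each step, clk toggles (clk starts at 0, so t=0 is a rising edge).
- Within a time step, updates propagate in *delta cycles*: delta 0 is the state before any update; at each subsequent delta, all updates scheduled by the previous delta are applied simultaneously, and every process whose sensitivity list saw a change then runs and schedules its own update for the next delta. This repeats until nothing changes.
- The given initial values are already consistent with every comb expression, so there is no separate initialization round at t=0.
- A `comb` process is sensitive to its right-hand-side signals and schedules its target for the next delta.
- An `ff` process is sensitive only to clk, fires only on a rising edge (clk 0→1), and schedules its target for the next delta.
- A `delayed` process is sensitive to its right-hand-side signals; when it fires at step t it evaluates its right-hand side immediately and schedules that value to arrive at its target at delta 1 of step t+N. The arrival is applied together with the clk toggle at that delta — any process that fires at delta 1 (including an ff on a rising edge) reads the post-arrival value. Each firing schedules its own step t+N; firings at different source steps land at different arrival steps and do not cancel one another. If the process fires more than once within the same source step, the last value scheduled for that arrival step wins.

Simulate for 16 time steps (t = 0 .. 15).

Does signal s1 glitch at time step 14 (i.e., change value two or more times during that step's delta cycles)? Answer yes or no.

no

[bits: s2,s3,clk,s0,s1,s6,s4,s5]
t=0: Δ0=00010110 Δ1=00110110 Δ2=01110110 Δ3=11111010 Δ4=01110010 Δ5=01111010 | 5Δ
t=1: Δ0=01111010 Δ1=01011010 | 1Δ
t=2: Δ0=01011010 Δ1=01111010 Δ2=00111010 Δ3=00110110 | 3Δ
t=3: Δ0=00110110 Δ1=00010110 | 1Δ
t=4: Δ0=00010110 Δ1=00110110 Δ2=01110110 Δ3=11111010 Δ4=01110010 Δ5=01111010 | 5Δ
t=5: Δ0=01111010 Δ1=01011010 | 1Δ
t=6: Δ0=01011010 Δ1=01111010 Δ2=00111010 Δ3=00110110 | 3Δ
t=7: Δ0=00110110 Δ1=00010110 | 1Δ
t=8: Δ0=00010110 Δ1=00110110 Δ2=01110110 Δ3=11111010 Δ4=01110010 Δ5=01111010 | 5Δ
t=9: Δ0=01111010 Δ1=01011010 | 1Δ
t=10: Δ0=01011010 Δ1=01111010 Δ2=00111010 Δ3=00110110 | 3Δ
t=11: Δ0=00110110 Δ1=00010110 | 1Δ
t=12: Δ0=00010110 Δ1=00110110 Δ2=01110110 Δ3=11111010 Δ4=01110010 Δ5=01111010 | 5Δ
t=13: Δ0=01111010 Δ1=01011010 | 1Δ
t=14: Δ0=01011010 Δ1=01111010 Δ2=00111010 Δ3=00110110 | 3Δ
t=15: Δ0=00110110 Δ1=00010110 | 1Δ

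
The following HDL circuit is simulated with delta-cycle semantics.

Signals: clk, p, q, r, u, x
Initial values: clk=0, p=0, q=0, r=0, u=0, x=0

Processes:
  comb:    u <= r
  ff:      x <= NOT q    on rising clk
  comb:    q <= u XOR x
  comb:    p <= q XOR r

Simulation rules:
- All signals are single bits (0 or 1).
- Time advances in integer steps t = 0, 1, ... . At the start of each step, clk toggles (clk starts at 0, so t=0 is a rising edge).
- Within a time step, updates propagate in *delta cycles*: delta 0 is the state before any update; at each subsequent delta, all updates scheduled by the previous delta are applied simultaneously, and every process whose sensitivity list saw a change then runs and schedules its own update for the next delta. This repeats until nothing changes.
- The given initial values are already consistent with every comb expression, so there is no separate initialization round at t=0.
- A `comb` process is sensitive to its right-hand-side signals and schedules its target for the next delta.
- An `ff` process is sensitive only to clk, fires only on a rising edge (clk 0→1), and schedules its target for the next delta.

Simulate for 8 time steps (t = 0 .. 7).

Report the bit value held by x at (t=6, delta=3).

t=0 Δ0: q=0 clk=0 u=0 x=0 r=0 p=0
  Δ1: clk:0→1
  Δ2: x:0→1
  Δ3: q:0→1
  Δ4: p:0→1
  (4Δ to stable)
t=1 Δ0: q=1 clk=1 u=0 x=1 r=0 p=1
  Δ1: clk:1→0
  (1Δ to stable)
t=2 Δ0: q=1 clk=0 u=0 x=1 r=0 p=1
  Δ1: clk:0→1
  Δ2: x:1→0
  Δ3: q:1→0
  Δ4: p:1→0
  (4Δ to stable)
t=3 Δ0: q=0 clk=1 u=0 x=0 r=0 p=0
  Δ1: clk:1→0
  (1Δ to stable)
t=4 Δ0: q=0 clk=0 u=0 x=0 r=0 p=0
  Δ1: clk:0→1
  Δ2: x:0→1
  Δ3: q:0→1
  Δ4: p:0→1
  (4Δ to stable)
t=5 Δ0: q=1 clk=1 u=0 x=1 r=0 p=1
  Δ1: clk:1→0
  (1Δ to stable)
t=6 Δ0: q=1 clk=0 u=0 x=1 r=0 p=1
  Δ1: clk:0→1
  Δ2: x:1→0
  Δ3: q:1→0
  Δ4: p:1→0
  (4Δ to stable)
t=7 Δ0: q=0 clk=1 u=0 x=0 r=0 p=0
  Δ1: clk:1→0
  (1Δ to stable)

0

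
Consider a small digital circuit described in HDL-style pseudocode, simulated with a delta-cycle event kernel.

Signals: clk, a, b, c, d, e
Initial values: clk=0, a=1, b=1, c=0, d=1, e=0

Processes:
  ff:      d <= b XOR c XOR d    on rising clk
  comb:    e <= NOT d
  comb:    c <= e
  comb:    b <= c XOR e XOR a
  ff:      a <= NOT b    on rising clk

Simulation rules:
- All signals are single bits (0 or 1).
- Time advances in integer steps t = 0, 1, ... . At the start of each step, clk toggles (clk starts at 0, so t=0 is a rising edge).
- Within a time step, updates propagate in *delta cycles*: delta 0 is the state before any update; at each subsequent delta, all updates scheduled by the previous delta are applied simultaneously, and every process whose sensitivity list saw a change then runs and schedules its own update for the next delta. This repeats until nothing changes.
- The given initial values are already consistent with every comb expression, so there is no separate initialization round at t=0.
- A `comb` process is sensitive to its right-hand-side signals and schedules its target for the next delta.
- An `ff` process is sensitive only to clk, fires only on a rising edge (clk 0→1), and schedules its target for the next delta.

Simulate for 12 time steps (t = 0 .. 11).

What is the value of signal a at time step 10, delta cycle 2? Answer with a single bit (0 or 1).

t0.Δ0 a=1 e=0 c=0 clk=0 d=1 b=1
t0.Δ1 a=1 e=0 c=0 clk=1 d=1 b=1
t0.Δ2 a=0 e=0 c=0 clk=1 d=0 b=1
t0.Δ3 a=0 e=1 c=0 clk=1 d=0 b=0
t0.Δ4 a=0 e=1 c=1 clk=1 d=0 b=1
t0.Δ5 a=0 e=1 c=1 clk=1 d=0 b=0
t1.Δ0 a=0 e=1 c=1 clk=1 d=0 b=0
t1.Δ1 a=0 e=1 c=1 clk=0 d=0 b=0
t2.Δ0 a=0 e=1 c=1 clk=0 d=0 b=0
t2.Δ1 a=0 e=1 c=1 clk=1 d=0 b=0
t2.Δ2 a=1 e=1 c=1 clk=1 d=1 b=0
t2.Δ3 a=1 e=0 c=1 clk=1 d=1 b=1
t2.Δ4 a=1 e=0 c=0 clk=1 d=1 b=0
t2.Δ5 a=1 e=0 c=0 clk=1 d=1 b=1
t3.Δ0 a=1 e=0 c=0 clk=1 d=1 b=1
t3.Δ1 a=1 e=0 c=0 clk=0 d=1 b=1
t4.Δ0 a=1 e=0 c=0 clk=0 d=1 b=1
t4.Δ1 a=1 e=0 c=0 clk=1 d=1 b=1
t4.Δ2 a=0 e=0 c=0 clk=1 d=0 b=1
t4.Δ3 a=0 e=1 c=0 clk=1 d=0 b=0
t4.Δ4 a=0 e=1 c=1 clk=1 d=0 b=1
t4.Δ5 a=0 e=1 c=1 clk=1 d=0 b=0
t5.Δ0 a=0 e=1 c=1 clk=1 d=0 b=0
t5.Δ1 a=0 e=1 c=1 clk=0 d=0 b=0
t6.Δ0 a=0 e=1 c=1 clk=0 d=0 b=0
t6.Δ1 a=0 e=1 c=1 clk=1 d=0 b=0
t6.Δ2 a=1 e=1 c=1 clk=1 d=1 b=0
t6.Δ3 a=1 e=0 c=1 clk=1 d=1 b=1
t6.Δ4 a=1 e=0 c=0 clk=1 d=1 b=0
t6.Δ5 a=1 e=0 c=0 clk=1 d=1 b=1
t7.Δ0 a=1 e=0 c=0 clk=1 d=1 b=1
t7.Δ1 a=1 e=0 c=0 clk=0 d=1 b=1
t8.Δ0 a=1 e=0 c=0 clk=0 d=1 b=1
t8.Δ1 a=1 e=0 c=0 clk=1 d=1 b=1
t8.Δ2 a=0 e=0 c=0 clk=1 d=0 b=1
t8.Δ3 a=0 e=1 c=0 clk=1 d=0 b=0
t8.Δ4 a=0 e=1 c=1 clk=1 d=0 b=1
t8.Δ5 a=0 e=1 c=1 clk=1 d=0 b=0
t9.Δ0 a=0 e=1 c=1 clk=1 d=0 b=0
t9.Δ1 a=0 e=1 c=1 clk=0 d=0 b=0
t10.Δ0 a=0 e=1 c=1 clk=0 d=0 b=0
t10.Δ1 a=0 e=1 c=1 clk=1 d=0 b=0
t10.Δ2 a=1 e=1 c=1 clk=1 d=1 b=0
t10.Δ3 a=1 e=0 c=1 clk=1 d=1 b=1
t10.Δ4 a=1 e=0 c=0 clk=1 d=1 b=0
t10.Δ5 a=1 e=0 c=0 clk=1 d=1 b=1
t11.Δ0 a=1 e=0 c=0 clk=1 d=1 b=1
t11.Δ1 a=1 e=0 c=0 clk=0 d=1 b=1

1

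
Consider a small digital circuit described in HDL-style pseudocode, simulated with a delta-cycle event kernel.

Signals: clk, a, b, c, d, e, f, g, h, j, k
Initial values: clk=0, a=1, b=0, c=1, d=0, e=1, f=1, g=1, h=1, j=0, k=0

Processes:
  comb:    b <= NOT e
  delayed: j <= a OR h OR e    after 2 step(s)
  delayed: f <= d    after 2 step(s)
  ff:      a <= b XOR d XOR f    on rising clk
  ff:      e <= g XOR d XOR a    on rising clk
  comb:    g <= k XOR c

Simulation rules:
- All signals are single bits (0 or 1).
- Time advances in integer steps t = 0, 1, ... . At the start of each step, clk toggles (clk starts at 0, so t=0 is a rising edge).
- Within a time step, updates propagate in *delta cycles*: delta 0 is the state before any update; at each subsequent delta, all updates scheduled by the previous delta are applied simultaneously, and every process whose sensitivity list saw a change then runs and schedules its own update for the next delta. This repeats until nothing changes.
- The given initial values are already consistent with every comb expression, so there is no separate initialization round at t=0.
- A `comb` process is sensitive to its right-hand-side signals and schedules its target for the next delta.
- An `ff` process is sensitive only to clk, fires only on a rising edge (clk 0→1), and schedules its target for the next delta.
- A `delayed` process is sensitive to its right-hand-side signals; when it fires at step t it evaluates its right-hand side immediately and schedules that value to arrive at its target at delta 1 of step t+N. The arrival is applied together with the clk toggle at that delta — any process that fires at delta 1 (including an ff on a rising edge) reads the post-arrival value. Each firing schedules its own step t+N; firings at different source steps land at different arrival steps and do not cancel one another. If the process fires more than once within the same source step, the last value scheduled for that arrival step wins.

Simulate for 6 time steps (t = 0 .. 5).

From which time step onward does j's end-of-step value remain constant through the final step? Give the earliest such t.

2

t0.Δ0 g=1 e=1 clk=0 f=1 c=1 d=0 h=1 b=0 k=0 j=0 a=1
t0.Δ1 g=1 e=1 clk=1 f=1 c=1 d=0 h=1 b=0 k=0 j=0 a=1
t0.Δ2 g=1 e=0 clk=1 f=1 c=1 d=0 h=1 b=0 k=0 j=0 a=1
t0.Δ3 g=1 e=0 clk=1 f=1 c=1 d=0 h=1 b=1 k=0 j=0 a=1
t1.Δ0 g=1 e=0 clk=1 f=1 c=1 d=0 h=1 b=1 k=0 j=0 a=1
t1.Δ1 g=1 e=0 clk=0 f=1 c=1 d=0 h=1 b=1 k=0 j=0 a=1
t2.Δ0 g=1 e=0 clk=0 f=1 c=1 d=0 h=1 b=1 k=0 j=0 a=1
t2.Δ1 g=1 e=0 clk=1 f=1 c=1 d=0 h=1 b=1 k=0 j=1 a=1
t2.Δ2 g=1 e=0 clk=1 f=1 c=1 d=0 h=1 b=1 k=0 j=1 a=0
t3.Δ0 g=1 e=0 clk=1 f=1 c=1 d=0 h=1 b=1 k=0 j=1 a=0
t3.Δ1 g=1 e=0 clk=0 f=1 c=1 d=0 h=1 b=1 k=0 j=1 a=0
t4.Δ0 g=1 e=0 clk=0 f=1 c=1 d=0 h=1 b=1 k=0 j=1 a=0
t4.Δ1 g=1 e=0 clk=1 f=1 c=1 d=0 h=1 b=1 k=0 j=1 a=0
t4.Δ2 g=1 e=1 clk=1 f=1 c=1 d=0 h=1 b=1 k=0 j=1 a=0
t4.Δ3 g=1 e=1 clk=1 f=1 c=1 d=0 h=1 b=0 k=0 j=1 a=0
t5.Δ0 g=1 e=1 clk=1 f=1 c=1 d=0 h=1 b=0 k=0 j=1 a=0
t5.Δ1 g=1 e=1 clk=0 f=1 c=1 d=0 h=1 b=0 k=0 j=1 a=0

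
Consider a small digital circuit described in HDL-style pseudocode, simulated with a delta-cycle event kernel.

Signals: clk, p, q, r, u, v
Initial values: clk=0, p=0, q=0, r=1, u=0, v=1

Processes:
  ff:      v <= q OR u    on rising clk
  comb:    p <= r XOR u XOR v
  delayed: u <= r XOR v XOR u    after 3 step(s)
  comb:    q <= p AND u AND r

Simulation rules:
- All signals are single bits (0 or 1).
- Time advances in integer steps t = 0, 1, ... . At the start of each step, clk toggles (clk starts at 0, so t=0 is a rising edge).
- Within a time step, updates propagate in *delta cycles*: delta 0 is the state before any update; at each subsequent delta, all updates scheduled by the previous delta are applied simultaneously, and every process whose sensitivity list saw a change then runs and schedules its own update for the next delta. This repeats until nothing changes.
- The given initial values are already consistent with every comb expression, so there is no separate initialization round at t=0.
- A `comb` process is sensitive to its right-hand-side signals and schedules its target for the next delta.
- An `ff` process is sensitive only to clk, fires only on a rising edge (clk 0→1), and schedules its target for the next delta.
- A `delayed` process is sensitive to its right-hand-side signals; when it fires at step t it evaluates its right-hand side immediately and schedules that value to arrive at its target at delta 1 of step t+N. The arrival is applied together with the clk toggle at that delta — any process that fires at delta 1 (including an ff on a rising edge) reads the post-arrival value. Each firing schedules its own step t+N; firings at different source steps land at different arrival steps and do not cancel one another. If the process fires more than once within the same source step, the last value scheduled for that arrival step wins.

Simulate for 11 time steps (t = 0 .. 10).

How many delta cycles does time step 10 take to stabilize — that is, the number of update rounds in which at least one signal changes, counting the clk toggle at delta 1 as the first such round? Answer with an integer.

3

[bits: v,r,q,clk,u,p]
t=0: Δ0=110000 Δ1=110100 Δ2=010100 Δ3=010101 | 3Δ
t=1: Δ0=010101 Δ1=010001 | 1Δ
t=2: Δ0=010001 Δ1=010101 | 1Δ
t=3: Δ0=010101 Δ1=010011 Δ2=011010 Δ3=010010 | 3Δ
t=4: Δ0=010010 Δ1=010110 Δ2=110110 Δ3=110111 Δ4=111111 | 4Δ
t=5: Δ0=111111 Δ1=111011 | 1Δ
t=6: Δ0=111011 Δ1=111101 Δ2=110100 | 2Δ
t=7: Δ0=110100 Δ1=110010 Δ2=110011 Δ3=111011 | 3Δ
t=8: Δ0=111011 Δ1=111111 | 1Δ
t=9: Δ0=111111 Δ1=111001 Δ2=110000 | 2Δ
t=10: Δ0=110000 Δ1=110110 Δ2=110111 Δ3=111111 | 3Δ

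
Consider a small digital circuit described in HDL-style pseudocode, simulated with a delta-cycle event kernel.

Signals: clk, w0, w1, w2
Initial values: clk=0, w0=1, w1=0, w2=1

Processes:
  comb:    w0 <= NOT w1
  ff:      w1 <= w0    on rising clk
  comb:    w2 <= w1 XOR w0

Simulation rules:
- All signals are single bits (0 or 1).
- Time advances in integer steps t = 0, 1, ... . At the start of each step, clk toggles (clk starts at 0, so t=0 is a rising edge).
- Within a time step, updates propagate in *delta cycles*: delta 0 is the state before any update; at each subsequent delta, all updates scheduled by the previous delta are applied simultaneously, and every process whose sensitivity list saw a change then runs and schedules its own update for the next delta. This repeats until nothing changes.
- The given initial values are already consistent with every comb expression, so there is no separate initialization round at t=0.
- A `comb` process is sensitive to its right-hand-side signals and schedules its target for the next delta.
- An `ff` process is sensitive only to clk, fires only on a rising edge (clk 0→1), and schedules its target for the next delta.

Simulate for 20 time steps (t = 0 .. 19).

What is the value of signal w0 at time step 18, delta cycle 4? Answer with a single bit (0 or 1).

1

t=0 Δ0: w1=0 w0=1 clk=0 w2=1
  Δ1: clk:0→1
  Δ2: w1:0→1
  Δ3: w0:1→0, w2:1→0
  Δ4: w2:0→1
  (4Δ to stable)
t=1 Δ0: w1=1 w0=0 clk=1 w2=1
  Δ1: clk:1→0
  (1Δ to stable)
t=2 Δ0: w1=1 w0=0 clk=0 w2=1
  Δ1: clk:0→1
  Δ2: w1:1→0
  Δ3: w0:0→1, w2:1→0
  Δ4: w2:0→1
  (4Δ to stable)
t=3 Δ0: w1=0 w0=1 clk=1 w2=1
  Δ1: clk:1→0
  (1Δ to stable)
t=4 Δ0: w1=0 w0=1 clk=0 w2=1
  Δ1: clk:0→1
  Δ2: w1:0→1
  Δ3: w0:1→0, w2:1→0
  Δ4: w2:0→1
  (4Δ to stable)
t=5 Δ0: w1=1 w0=0 clk=1 w2=1
  Δ1: clk:1→0
  (1Δ to stable)
t=6 Δ0: w1=1 w0=0 clk=0 w2=1
  Δ1: clk:0→1
  Δ2: w1:1→0
  Δ3: w0:0→1, w2:1→0
  Δ4: w2:0→1
  (4Δ to stable)
t=7 Δ0: w1=0 w0=1 clk=1 w2=1
  Δ1: clk:1→0
  (1Δ to stable)
t=8 Δ0: w1=0 w0=1 clk=0 w2=1
  Δ1: clk:0→1
  Δ2: w1:0→1
  Δ3: w0:1→0, w2:1→0
  Δ4: w2:0→1
  (4Δ to stable)
t=9 Δ0: w1=1 w0=0 clk=1 w2=1
  Δ1: clk:1→0
  (1Δ to stable)
t=10 Δ0: w1=1 w0=0 clk=0 w2=1
  Δ1: clk:0→1
  Δ2: w1:1→0
  Δ3: w0:0→1, w2:1→0
  Δ4: w2:0→1
  (4Δ to stable)
t=11 Δ0: w1=0 w0=1 clk=1 w2=1
  Δ1: clk:1→0
  (1Δ to stable)
t=12 Δ0: w1=0 w0=1 clk=0 w2=1
  Δ1: clk:0→1
  Δ2: w1:0→1
  Δ3: w0:1→0, w2:1→0
  Δ4: w2:0→1
  (4Δ to stable)
t=13 Δ0: w1=1 w0=0 clk=1 w2=1
  Δ1: clk:1→0
  (1Δ to stable)
t=14 Δ0: w1=1 w0=0 clk=0 w2=1
  Δ1: clk:0→1
  Δ2: w1:1→0
  Δ3: w0:0→1, w2:1→0
  Δ4: w2:0→1
  (4Δ to stable)
t=15 Δ0: w1=0 w0=1 clk=1 w2=1
  Δ1: clk:1→0
  (1Δ to stable)
t=16 Δ0: w1=0 w0=1 clk=0 w2=1
  Δ1: clk:0→1
  Δ2: w1:0→1
  Δ3: w0:1→0, w2:1→0
  Δ4: w2:0→1
  (4Δ to stable)
t=17 Δ0: w1=1 w0=0 clk=1 w2=1
  Δ1: clk:1→0
  (1Δ to stable)
t=18 Δ0: w1=1 w0=0 clk=0 w2=1
  Δ1: clk:0→1
  Δ2: w1:1→0
  Δ3: w0:0→1, w2:1→0
  Δ4: w2:0→1
  (4Δ to stable)
t=19 Δ0: w1=0 w0=1 clk=1 w2=1
  Δ1: clk:1→0
  (1Δ to stable)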